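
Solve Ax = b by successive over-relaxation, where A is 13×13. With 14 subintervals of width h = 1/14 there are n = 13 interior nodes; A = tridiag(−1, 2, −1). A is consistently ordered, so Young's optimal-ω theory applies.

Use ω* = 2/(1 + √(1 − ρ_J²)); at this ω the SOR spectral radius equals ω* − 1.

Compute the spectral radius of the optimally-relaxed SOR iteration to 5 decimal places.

ρ_SOR = 0.63596

n=13: λ(B_J) = 1 − λ(A)/2 = cos(kπ/14); k=1 gives ρ_J = 0.97493.
√(1−ρ_J²) = |sin(π/14)| = 0.222521
Then 2/(1+√(1−ρ_J²)) = 2/(1+0.222521); ω* = 2/1.222521 = 1.63596.
ρ(B_{ω*}) = ω*−1 = 0.63596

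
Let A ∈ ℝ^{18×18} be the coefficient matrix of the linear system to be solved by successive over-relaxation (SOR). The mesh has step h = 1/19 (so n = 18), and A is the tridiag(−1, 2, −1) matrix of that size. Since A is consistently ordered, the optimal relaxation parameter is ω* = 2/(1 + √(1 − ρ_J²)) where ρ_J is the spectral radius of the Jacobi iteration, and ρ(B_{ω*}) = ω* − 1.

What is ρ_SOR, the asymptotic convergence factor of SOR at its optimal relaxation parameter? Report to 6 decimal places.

n=18: λ(B_J) = 1 − λ(A)/2 = cos(kπ/19); k=1 gives ρ_J = 0.986361.
√(1−ρ_J²) simplifies to sin(π/19) = 0.1645946.
Then 2/(1+√(1−ρ_J²)) = 2/(1+0.1645946); ω* = 2/1.1645946 = 1.717336.
ρ_SOR = ω* − 1 = 1.717336 − 1 = 0.717336.

ρ_SOR = 0.717336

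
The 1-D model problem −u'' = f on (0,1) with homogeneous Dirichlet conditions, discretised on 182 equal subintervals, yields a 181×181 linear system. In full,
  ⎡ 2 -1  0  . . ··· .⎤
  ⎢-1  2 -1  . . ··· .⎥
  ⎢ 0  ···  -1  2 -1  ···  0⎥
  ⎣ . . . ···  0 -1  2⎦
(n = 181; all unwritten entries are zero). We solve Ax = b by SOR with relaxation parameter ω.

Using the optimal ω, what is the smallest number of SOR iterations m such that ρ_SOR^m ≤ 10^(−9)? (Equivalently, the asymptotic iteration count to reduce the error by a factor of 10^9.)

ρ_J = max_k |cos(kπ/182)| = cos(π/182) = 0.9998510
root = sin(π/182) = 0.0172606  (since 1−cos² = sin²).
ω* = 2 / (1 + 0.0172606) = 2 / 1.0172606 ≈ 1.9660645.
ρ_SOR = ω* − 1 ≈ 0.9660645.
m ≥ 9·ln10 / (−ln 0.9660645) = 600.246; smallest integer m = 601.

m = 601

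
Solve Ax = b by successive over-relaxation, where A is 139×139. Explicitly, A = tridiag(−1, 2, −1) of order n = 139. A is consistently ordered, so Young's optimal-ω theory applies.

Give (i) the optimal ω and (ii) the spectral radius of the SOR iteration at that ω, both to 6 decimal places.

ω* = 1.956109, ρ_SOR = 0.956109

With n=139, ρ(Jacobi) = cos(π/140) = 0.999748.
1 − cos²(π/140) = sin²(π/140) ⇒ √(1−ρ_J²) = sin(π/140) = 0.0224381.
[ω*] 2 ÷ (1 + 0.0224381) = 2 ÷ 1.0224381 = 1.956109.
ρ_SOR = ω* − 1 ≈ 0.956109.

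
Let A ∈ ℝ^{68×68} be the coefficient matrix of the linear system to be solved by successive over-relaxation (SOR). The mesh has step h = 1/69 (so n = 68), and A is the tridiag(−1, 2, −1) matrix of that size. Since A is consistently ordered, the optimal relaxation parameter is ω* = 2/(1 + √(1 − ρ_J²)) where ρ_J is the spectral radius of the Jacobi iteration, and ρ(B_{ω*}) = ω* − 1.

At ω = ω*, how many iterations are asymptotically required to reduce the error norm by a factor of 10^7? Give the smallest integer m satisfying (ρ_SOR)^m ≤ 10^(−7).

spectrum of D⁻¹(L+U) = {cos(kπ/69) : 1≤k≤68}; ρ_J = cos(π/69) = 0.9989637.
√(1−ρ_J²) = |sin(π/69)| = 0.0455146
ω* = 2/(1+0.0455146) = 1.9129336
Hence ρ(B_{ω*}) = 1.9129336 − 1 = 0.9129336.
7·ln10 = 16.1181; −ln(0.9129336) = 0.0910921; m = ⌈16.1181/0.0910921⌉ = ⌈176.943⌉ = 177.

m = 177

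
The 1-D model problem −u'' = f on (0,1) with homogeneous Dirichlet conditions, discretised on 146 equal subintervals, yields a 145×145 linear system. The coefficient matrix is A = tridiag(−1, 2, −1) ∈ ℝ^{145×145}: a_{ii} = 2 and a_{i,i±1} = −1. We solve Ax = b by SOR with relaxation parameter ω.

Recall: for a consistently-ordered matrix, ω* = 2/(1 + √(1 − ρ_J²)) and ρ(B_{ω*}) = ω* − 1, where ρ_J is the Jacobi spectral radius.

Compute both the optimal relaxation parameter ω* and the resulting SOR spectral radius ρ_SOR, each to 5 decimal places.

ω* = 1.95787, ρ_SOR = 0.95787

n=145: λ(B_J) = 1 − λ(A)/2 = cos(kπ/146); k=1 gives ρ_J = 0.99977.
√(1−ρ_J²) simplifies to sin(π/146) = 0.021516.
Young: ω* = 2/(1+√(1−ρ_J²)) = 2/(1+0.021516) = 2/1.021516 = 1.95787.
ρ(B_{ω*}) = ω*−1 = 0.95787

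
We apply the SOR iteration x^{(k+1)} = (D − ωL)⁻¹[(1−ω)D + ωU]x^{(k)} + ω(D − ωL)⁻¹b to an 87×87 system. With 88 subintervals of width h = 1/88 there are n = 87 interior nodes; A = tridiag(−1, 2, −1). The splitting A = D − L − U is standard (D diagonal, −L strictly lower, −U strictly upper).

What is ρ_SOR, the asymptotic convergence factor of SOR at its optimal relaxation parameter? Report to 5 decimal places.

ρ_SOR = 0.93108

spectrum of D⁻¹(L+U) = {cos(kπ/88) : 1≤k≤87}; ρ_J = cos(π/88) = 0.99936.
1 − cos²(π/88) = sin²(π/88) ⇒ √(1−ρ_J²) = sin(π/88) = 0.035692.
[ω*] 2 ÷ (1 + 0.035692) = 2 ÷ 1.035692 = 1.93108.
ρ_SOR = ω* − 1 = 1.93108 − 1 = 0.93108.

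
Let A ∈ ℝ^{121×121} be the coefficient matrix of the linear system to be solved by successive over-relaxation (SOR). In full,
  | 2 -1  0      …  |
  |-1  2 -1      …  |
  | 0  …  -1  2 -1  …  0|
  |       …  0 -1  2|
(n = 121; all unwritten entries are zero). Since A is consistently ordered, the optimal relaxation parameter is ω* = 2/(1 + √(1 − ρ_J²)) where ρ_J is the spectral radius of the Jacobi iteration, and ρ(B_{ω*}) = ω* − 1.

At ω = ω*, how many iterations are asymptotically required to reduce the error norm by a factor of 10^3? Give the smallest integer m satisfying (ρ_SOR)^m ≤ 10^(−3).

B_J for the 121×121 system has eigenvalues cos(kπ/122); ρ_J = cos(π/122) = 0.9996685.
√(1−ρ_J²) simplifies to sin(π/122) = 0.0257479.
ω* = 2 / (1 + 0.0257479) = 2 / 1.0257479 ≈ 1.9497968.
Hence ρ(B_{ω*}) = 1.9497968 − 1 = 0.9497968.
3·ln10 = 6.90776; −ln(0.9497968) = 0.0515072; m = ⌈6.90776/0.0515072⌉ = ⌈134.113⌉ = 135.

m = 135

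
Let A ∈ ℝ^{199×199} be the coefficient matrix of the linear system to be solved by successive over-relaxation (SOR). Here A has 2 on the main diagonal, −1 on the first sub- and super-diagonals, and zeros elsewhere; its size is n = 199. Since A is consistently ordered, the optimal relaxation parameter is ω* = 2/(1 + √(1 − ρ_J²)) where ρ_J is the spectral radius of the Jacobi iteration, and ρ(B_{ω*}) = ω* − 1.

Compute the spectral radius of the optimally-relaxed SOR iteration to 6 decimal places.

ρ_SOR = 0.969071

n=199: λ(B_J) = 1 − λ(A)/2 = cos(kπ/200); k=1 gives ρ_J = 0.999877.
√(1−ρ_J²) simplifies to sin(π/200) = 0.0157073.
ω* = 2/(1 + 0.0157073) = 2/1.0157073 = 1.969071.
At ω = 1.969071 every |λ(B_ω)| = ω−1, so ρ_SOR = 0.969071.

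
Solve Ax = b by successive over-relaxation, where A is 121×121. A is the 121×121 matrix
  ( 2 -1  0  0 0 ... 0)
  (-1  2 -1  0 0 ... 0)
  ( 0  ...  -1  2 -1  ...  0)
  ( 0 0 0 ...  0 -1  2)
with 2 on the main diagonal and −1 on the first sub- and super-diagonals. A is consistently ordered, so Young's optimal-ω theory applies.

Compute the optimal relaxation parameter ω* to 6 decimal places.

spectrum of D⁻¹(L+U) = {cos(kπ/122) : 1≤k≤121}; ρ_J = cos(π/122) = 0.999668.
1 − cos²(π/122) = sin²(π/122) ⇒ √(1−ρ_J²) = sin(π/122) = 0.0257479.
So ω* = 2/1.0257479 = 1.949797 (Young).
ρ(B_{ω*}) = ω*−1 = 0.949797

ω* = 1.949797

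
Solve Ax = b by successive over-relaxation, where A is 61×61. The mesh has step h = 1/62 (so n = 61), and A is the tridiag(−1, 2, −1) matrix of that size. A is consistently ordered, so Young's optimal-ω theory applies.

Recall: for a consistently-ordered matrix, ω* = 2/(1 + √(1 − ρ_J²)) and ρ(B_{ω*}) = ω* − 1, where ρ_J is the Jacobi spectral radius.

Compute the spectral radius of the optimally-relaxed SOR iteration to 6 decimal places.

n=61: λ(B_J) = 1 − λ(A)/2 = cos(kπ/62); k=1 gives ρ_J = 0.998717.
1 − cos²(π/62) = sin²(π/62) ⇒ √(1−ρ_J²) = sin(π/62) = 0.0506492.
Then 2/(1+√(1−ρ_J²)) = 2/(1+0.0506492); ω* = 2/1.0506492 = 1.903585.
ρ_SOR = ω* − 1 ≈ 0.903585.

ρ_SOR = 0.903585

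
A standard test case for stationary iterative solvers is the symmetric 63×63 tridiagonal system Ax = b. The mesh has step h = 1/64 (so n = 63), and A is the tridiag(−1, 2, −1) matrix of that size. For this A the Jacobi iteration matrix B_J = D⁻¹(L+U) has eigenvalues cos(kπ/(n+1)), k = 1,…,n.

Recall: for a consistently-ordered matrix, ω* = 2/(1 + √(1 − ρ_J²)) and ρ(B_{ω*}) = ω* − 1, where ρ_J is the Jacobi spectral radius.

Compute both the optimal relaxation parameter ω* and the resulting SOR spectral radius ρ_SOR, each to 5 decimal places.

ω* = 1.90645, ρ_SOR = 0.90645

½·tridiag(1,0,1) at n=63: λ_k = cos(kπ/64); max |λ| at k=1 ⇒ ρ_J = cos(π/64) ≈ 0.99880.
√(1 − cos²(π/64)) = sin(π/64) ≈ 0.049068.
So ω* = 2/1.049068 = 1.90645 (Young).
At ω = 1.90645 every |λ(B_ω)| = ω−1, so ρ_SOR = 0.90645.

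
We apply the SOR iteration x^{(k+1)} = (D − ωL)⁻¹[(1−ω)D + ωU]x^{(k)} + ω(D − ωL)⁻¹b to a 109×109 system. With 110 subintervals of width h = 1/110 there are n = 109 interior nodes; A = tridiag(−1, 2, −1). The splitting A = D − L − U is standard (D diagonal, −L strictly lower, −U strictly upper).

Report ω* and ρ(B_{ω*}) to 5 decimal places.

n=109: λ(B_J) = 1 − λ(A)/2 = cos(kπ/110); k=1 gives ρ_J = 0.99959.
√(1−ρ_J²) simplifies to sin(π/110) = 0.028556.
[ω*] 2 ÷ (1 + 0.028556) = 2 ÷ 1.028556 = 1.94447.
and ρ(B_{ω*}) = 1.94447 − 1 = 0.94447.

ω* = 1.94447, ρ_SOR = 0.94447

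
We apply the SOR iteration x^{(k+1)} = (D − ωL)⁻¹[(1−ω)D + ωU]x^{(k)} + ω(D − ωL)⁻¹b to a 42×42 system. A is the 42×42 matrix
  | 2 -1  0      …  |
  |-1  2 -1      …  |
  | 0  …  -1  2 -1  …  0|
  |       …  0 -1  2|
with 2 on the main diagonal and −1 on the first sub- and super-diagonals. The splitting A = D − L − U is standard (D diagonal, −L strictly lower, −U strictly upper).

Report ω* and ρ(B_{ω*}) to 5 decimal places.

ω* = 1.86394, ρ_SOR = 0.86394

½·tridiag(1,0,1) at n=42: λ_k = cos(kπ/43); max |λ| at k=1 ⇒ ρ_J = cos(π/43) ≈ 0.99733.
√(1−ρ_J²) simplifies to sin(π/43) = 0.072995.
Then 2/(1+√(1−ρ_J²)) = 2/(1+0.072995); ω* = 2/1.072995 = 1.86394.
Hence ρ(B_{ω*}) = 1.86394 − 1 = 0.86394.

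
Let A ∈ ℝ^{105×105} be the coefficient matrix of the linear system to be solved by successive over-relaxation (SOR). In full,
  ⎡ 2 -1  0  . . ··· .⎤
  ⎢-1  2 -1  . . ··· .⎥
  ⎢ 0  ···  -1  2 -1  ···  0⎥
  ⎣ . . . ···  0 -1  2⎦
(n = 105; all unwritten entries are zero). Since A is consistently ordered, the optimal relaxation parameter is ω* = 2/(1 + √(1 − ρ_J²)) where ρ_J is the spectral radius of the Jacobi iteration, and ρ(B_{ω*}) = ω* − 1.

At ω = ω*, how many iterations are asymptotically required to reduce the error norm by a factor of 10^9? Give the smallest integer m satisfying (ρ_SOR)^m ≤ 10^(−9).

spectrum of D⁻¹(L+U) = {cos(kπ/106) : 1≤k≤105}; ρ_J = cos(π/106) = 0.9995608.
√(1−ρ_J²) = |sin(π/106)| = 0.0296333
[ω*] 2 ÷ (1 + 0.0296333) = 2 ÷ 1.0296333 = 1.9424391.
At ω = 1.9424391 every |λ(B_ω)| = ω−1, so ρ_SOR = 0.9424391.
For 9 digits: m = 9·ln10 / (−ln 0.9424391) = 20.7233/0.059284 = 349.560; round up → m = 350.

m = 350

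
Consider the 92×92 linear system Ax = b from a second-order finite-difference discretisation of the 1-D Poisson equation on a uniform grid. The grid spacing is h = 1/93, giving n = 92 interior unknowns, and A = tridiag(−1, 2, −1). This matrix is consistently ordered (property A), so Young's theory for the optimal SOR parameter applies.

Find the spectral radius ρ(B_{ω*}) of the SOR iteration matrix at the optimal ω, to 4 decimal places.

ρ_SOR = 0.9347

ρ_J = max_k |cos(kπ/93)| = cos(π/93) = 0.9994
√(1 − cos²(π/93)) = sin(π/93) ≈ 0.03377.
[ω*] 2 ÷ (1 + 0.03377) = 2 ÷ 1.03377 = 1.9347.
ρ_SOR = ω* − 1 ≈ 0.9347.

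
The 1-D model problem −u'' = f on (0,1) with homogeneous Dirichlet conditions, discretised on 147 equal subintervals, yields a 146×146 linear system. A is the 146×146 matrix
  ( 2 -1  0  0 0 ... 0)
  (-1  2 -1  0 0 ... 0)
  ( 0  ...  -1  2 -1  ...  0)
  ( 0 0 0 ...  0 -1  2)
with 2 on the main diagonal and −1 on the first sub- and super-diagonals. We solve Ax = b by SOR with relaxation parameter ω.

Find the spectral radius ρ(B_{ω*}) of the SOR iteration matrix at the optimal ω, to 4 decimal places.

ρ_SOR = 0.9582

n=146: λ(B_J) = 1 − λ(A)/2 = cos(kπ/147); k=1 gives ρ_J = 0.9998.
√(1 − cos²(π/147)) = sin(π/147) ≈ 0.02137.
ω* = 2/(1 + 0.02137) = 2/1.02137 = 1.9582.
and ρ(B_{ω*}) = 1.9582 − 1 = 0.9582.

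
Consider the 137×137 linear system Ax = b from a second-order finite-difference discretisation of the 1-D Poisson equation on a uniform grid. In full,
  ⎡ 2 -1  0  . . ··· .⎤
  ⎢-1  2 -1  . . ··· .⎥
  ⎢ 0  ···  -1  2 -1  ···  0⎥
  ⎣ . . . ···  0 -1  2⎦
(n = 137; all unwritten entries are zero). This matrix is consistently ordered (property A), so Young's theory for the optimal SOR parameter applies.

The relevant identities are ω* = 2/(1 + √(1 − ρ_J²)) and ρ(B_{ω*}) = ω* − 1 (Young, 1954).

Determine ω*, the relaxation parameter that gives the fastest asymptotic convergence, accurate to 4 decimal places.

ω* = 1.9555

½·tridiag(1,0,1) at n=137: λ_k = cos(kπ/138); max |λ| at k=1 ⇒ ρ_J = cos(π/138) ≈ 0.9997.
√(1−ρ_J²) = |sin(π/138)| = 0.02276
So ω* = 2/1.02276 = 1.9555 (Young).
[ρ_SOR] ω* − 1 = 0.9555.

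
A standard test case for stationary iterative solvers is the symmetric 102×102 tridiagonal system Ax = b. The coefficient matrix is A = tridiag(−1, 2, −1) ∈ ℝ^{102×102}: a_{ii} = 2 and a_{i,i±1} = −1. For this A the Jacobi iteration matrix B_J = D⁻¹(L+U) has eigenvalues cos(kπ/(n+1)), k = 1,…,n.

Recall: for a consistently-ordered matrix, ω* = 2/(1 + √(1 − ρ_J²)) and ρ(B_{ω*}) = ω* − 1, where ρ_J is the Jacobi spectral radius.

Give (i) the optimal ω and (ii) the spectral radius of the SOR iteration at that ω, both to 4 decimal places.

ω* = 1.9408, ρ_SOR = 0.9408

B_J for the 102×102 system has eigenvalues cos(kπ/103); ρ_J = cos(π/103) = 0.9995.
root = sin(π/103) = 0.03050  (since 1−cos² = sin²).
ω* = 2/(1+0.03050) = 1.9408
and ρ(B_{ω*}) = 1.9408 − 1 = 0.9408.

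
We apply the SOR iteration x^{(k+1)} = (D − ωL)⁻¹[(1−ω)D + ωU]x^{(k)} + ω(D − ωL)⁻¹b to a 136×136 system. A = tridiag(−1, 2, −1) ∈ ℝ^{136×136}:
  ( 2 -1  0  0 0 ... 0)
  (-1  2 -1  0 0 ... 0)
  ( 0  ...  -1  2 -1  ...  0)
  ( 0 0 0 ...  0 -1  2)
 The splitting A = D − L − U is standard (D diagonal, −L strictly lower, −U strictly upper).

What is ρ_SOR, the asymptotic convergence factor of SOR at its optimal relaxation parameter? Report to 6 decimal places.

ρ_SOR = 0.955169

½·tridiag(1,0,1) at n=136: λ_k = cos(kπ/137); max |λ| at k=1 ⇒ ρ_J = cos(π/137) ≈ 0.999737.
√(1−ρ_J²) simplifies to sin(π/137) = 0.0229293.
[ω*] 2 ÷ (1 + 0.0229293) = 2 ÷ 1.0229293 = 1.955169.
ρ(B_{ω*}) = ω*−1 = 0.955169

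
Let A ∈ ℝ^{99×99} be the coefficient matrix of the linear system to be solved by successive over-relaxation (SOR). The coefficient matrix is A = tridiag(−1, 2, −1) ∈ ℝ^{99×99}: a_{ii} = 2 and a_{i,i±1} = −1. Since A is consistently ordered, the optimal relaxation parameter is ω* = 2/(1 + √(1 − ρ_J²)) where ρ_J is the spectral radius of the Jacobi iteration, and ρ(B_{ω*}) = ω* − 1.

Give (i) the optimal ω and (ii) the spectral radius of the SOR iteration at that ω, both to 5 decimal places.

n=99: λ(B_J) = 1 − λ(A)/2 = cos(kπ/100); k=1 gives ρ_J = 0.99951.
√(1 − cos²(π/100)) = sin(π/100) ≈ 0.031411.
ω* = 2 / (1 + 0.031411) = 2 / 1.031411 ≈ 1.93909.
and ρ(B_{ω*}) = 1.93909 − 1 = 0.93909.

ω* = 1.93909, ρ_SOR = 0.93909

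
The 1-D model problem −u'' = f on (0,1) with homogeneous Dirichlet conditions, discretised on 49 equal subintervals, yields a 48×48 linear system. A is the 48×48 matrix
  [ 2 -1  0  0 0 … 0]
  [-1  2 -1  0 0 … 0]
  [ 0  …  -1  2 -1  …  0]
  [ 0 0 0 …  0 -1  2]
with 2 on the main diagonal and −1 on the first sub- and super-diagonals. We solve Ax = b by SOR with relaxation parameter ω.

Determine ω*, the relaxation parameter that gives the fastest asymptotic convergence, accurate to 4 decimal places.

n=48: λ(B_J) = 1 − λ(A)/2 = cos(kπ/49); k=1 gives ρ_J = 0.9979.
root = sin(π/49) = 0.06407  (since 1−cos² = sin²).
Then 2/(1+√(1−ρ_J²)) = 2/(1+0.06407); ω* = 2/1.06407 = 1.8796.
ρ_SOR = ω* − 1 = 1.8796 − 1 = 0.8796.

ω* = 1.8796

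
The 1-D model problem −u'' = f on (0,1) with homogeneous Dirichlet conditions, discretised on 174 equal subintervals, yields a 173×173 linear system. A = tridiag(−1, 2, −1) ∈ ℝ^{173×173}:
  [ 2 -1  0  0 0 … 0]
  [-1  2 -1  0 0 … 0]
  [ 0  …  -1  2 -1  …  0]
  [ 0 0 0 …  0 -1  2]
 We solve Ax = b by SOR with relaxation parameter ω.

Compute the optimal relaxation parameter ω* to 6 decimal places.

spectrum of D⁻¹(L+U) = {cos(kπ/174) : 1≤k≤173}; ρ_J = cos(π/174) = 0.999837.
√(1−ρ_J²) = |sin(π/174)| = 0.0180541
So ω* = 2/1.0180541 = 1.964532 (Young).
At ω = 1.964532 every |λ(B_ω)| = ω−1, so ρ_SOR = 0.964532.

ω* = 1.964532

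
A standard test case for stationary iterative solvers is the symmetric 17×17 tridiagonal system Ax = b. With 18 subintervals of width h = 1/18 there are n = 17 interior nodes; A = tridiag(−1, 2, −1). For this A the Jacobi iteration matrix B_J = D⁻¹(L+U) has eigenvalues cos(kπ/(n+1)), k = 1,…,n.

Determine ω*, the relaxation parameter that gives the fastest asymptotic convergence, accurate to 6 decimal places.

ω* = 1.704088

ρ_J = max_k |cos(kπ/18)| = cos(π/18) = 0.984808
1 − cos²(π/18) = sin²(π/18) ⇒ √(1−ρ_J²) = sin(π/18) = 0.1736482.
Young: ω* = 2/(1+√(1−ρ_J²)) = 2/(1+0.1736482) = 2/1.1736482 = 1.704088.
Hence ρ(B_{ω*}) = 1.704088 − 1 = 0.704088.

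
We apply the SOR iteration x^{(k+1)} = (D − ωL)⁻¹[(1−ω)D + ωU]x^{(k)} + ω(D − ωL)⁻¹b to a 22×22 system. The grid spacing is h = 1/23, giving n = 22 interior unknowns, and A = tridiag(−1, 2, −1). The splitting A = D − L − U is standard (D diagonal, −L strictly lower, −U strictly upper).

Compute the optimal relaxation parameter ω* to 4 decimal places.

ω* = 1.7603

spectrum of D⁻¹(L+U) = {cos(kπ/23) : 1≤k≤22}; ρ_J = cos(π/23) = 0.9907.
√(1−ρ_J²) simplifies to sin(π/23) = 0.13617.
ω* = 2 / (1 + 0.13617) = 2 / 1.13617 ≈ 1.7603.
ρ_SOR = ω* − 1 ≈ 0.7603.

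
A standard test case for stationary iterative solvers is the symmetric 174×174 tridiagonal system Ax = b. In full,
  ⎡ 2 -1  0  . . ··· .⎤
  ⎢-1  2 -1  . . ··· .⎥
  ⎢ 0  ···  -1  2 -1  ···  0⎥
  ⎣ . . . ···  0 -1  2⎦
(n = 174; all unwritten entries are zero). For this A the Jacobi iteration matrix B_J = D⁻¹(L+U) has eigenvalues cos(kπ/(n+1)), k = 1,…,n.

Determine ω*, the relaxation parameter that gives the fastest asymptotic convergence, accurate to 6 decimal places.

spectrum of D⁻¹(L+U) = {cos(kπ/175) : 1≤k≤174}; ρ_J = cos(π/175) = 0.999839.
√(1−ρ_J²) = |sin(π/175)| = 0.0179510
ω* = 2/(1 + 0.0179510) = 2/1.0179510 = 1.964731.
Hence ρ(B_{ω*}) = 1.964731 − 1 = 0.964731.

ω* = 1.964731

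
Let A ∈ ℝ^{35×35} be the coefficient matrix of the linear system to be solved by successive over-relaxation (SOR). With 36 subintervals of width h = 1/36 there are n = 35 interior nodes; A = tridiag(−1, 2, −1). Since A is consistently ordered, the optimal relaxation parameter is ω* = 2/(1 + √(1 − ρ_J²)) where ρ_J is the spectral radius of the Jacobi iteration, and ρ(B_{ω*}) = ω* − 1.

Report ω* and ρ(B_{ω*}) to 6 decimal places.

ω* = 1.839663, ρ_SOR = 0.839663

With n=35, ρ(Jacobi) = cos(π/36) = 0.996195.
√(1−ρ_J²) simplifies to sin(π/36) = 0.0871557.
ω* = 2/(1+0.0871557) = 1.839663
ρ_SOR = ω* − 1 = 1.839663 − 1 = 0.839663.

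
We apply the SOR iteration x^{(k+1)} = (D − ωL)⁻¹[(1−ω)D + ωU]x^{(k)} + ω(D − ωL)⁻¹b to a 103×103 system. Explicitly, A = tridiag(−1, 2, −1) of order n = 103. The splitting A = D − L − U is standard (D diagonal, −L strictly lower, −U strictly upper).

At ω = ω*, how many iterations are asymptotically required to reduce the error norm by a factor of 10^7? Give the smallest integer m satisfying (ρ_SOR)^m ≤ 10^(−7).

n=103: λ(B_J) = 1 − λ(A)/2 = cos(kπ/104); k=1 gives ρ_J = 0.9995438.
√(1−ρ_J²) simplifies to sin(π/104) = 0.0302030.
ω* = 2/(1+0.0302030) = 1.9413650
ρ(B_{ω*}) = ω*−1 = 0.9413650
ρ_SOR^m ≤ 10^(−7) ⇔ m ≥ 7·ln10/(−ln 0.9413650) = 16.1181/0.0604243 = 266.749; m = ⌈266.749⌉ = 267.

m = 267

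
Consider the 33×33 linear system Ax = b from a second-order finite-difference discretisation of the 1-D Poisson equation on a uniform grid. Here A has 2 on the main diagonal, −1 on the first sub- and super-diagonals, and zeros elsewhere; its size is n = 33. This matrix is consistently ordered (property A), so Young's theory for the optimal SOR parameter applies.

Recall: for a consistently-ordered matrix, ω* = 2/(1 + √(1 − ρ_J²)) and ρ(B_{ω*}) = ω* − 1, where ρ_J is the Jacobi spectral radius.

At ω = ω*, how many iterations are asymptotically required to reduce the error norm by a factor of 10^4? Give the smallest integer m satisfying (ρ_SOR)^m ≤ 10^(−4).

m = 50

B_J for the 33×33 system has eigenvalues cos(kπ/34); ρ_J = cos(π/34) = 0.9957342.
√(1−ρ_J²) simplifies to sin(π/34) = 0.0922684.
Then 2/(1+√(1−ρ_J²)) = 2/(1+0.0922684); ω* = 2/1.0922684 = 1.8310518.
ρ_SOR = ω* − 1 = 1.8310518 − 1 = 0.8310518.
(0.8310518)^m ≤ 10^{−4}  ⇒  m·ln(0.8310518) ≤ −4·ln10  ⇒  m ≥ 49.769  ⇒  m = 50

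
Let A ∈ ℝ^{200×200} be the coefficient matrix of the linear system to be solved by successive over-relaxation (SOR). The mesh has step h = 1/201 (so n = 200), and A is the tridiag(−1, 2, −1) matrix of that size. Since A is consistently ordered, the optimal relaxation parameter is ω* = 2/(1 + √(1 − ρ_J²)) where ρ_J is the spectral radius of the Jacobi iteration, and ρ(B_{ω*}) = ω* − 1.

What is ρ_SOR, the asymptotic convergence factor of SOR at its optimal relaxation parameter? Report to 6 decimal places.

ρ_SOR = 0.969223

spectrum of D⁻¹(L+U) = {cos(kπ/201) : 1≤k≤200}; ρ_J = cos(π/201) = 0.999878.
root = sin(π/201) = 0.0156292  (since 1−cos² = sin²).
Young: ω* = 2/(1+√(1−ρ_J²)) = 2/(1+0.0156292) = 2/1.0156292 = 1.969223.
ρ_SOR = ω* − 1 ≈ 0.969223.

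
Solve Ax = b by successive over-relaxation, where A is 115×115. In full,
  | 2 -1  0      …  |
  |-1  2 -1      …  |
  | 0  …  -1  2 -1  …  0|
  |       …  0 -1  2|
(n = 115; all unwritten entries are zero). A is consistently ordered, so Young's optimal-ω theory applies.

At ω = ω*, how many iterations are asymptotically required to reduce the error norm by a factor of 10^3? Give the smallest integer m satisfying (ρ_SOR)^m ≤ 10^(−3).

n=115: λ(B_J) = 1 − λ(A)/2 = cos(kπ/116); k=1 gives ρ_J = 0.9996333.
√(1−ρ_J²) = |sin(π/116)| = 0.0270794
Young: ω* = 2/(1+√(1−ρ_J²)) = 2/(1+0.0270794) = 2/1.0270794 = 1.9472691.
At ω = 1.9472691 every |λ(B_ω)| = ω−1, so ρ_SOR = 0.9472691.
Need (0.9472691)^m ≤ 10^(−3): m ≥ 3·ln10/|ln 0.9472691| = 6.90776/0.0541721 = 127.515 ⇒ m = 128.

m = 128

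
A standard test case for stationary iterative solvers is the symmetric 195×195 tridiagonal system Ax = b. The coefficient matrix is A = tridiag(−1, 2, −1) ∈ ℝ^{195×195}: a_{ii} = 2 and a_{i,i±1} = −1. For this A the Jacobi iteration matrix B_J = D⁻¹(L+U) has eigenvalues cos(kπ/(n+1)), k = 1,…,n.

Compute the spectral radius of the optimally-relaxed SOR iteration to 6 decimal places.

½·tridiag(1,0,1) at n=195: λ_k = cos(kπ/196); max |λ| at k=1 ⇒ ρ_J = cos(π/196) ≈ 0.999872.
√(1 − cos²(π/196)) = sin(π/196) ≈ 0.0160278.
ω* = 2 / (1 + 0.0160278) = 2 / 1.0160278 ≈ 1.968450.
ρ(B_{ω*}) = ω*−1 = 0.968450

ρ_SOR = 0.968450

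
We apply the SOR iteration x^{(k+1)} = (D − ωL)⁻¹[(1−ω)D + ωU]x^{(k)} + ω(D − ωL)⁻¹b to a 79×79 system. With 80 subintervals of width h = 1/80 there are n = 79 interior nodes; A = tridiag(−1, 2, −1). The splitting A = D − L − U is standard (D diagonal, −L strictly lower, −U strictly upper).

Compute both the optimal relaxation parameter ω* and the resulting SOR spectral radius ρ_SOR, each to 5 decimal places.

ω* = 1.92445, ρ_SOR = 0.92445

ρ_J = max_k |cos(kπ/80)| = cos(π/80) = 0.99923
√(1−ρ_J²) = |sin(π/80)| = 0.039260
ω* = 2/(1 + 0.039260) = 2/1.039260 = 1.92445.
and ρ(B_{ω*}) = 1.92445 − 1 = 0.92445.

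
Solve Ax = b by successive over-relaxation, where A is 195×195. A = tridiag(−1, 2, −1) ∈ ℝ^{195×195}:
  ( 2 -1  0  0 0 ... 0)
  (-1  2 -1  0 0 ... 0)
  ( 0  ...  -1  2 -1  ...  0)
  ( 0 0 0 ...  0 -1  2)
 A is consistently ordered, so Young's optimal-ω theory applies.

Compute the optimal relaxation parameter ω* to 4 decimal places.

ω* = 1.9684

spectrum of D⁻¹(L+U) = {cos(kπ/196) : 1≤k≤195}; ρ_J = cos(π/196) = 0.9999.
√(1 − cos²(π/196)) = sin(π/196) ≈ 0.01603.
[ω*] 2 ÷ (1 + 0.01603) = 2 ÷ 1.01603 = 1.9684.
ρ_SOR = ω* − 1 ≈ 0.9684.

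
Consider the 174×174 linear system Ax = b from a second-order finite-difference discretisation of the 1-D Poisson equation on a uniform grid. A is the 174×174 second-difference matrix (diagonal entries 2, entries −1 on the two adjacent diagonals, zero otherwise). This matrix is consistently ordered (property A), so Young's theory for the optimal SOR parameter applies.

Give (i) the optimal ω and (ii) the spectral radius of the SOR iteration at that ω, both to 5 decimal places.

½·tridiag(1,0,1) at n=174: λ_k = cos(kπ/175); max |λ| at k=1 ⇒ ρ_J = cos(π/175) ≈ 0.99984.
root = sin(π/175) = 0.017951  (since 1−cos² = sin²).
ω* = 2/(1 + 0.017951) = 2/1.017951 = 1.96473.
ρ_SOR = ω* − 1 = 1.96473 − 1 = 0.96473.

ω* = 1.96473, ρ_SOR = 0.96473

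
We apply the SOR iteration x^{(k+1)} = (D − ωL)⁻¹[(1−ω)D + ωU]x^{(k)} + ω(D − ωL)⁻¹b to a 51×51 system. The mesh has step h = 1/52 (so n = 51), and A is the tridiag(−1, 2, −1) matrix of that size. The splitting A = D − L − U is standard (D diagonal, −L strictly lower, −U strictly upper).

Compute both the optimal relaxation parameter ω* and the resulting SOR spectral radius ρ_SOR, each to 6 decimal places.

spectrum of D⁻¹(L+U) = {cos(kπ/52) : 1≤k≤51}; ρ_J = cos(π/52) = 0.998176.
√(1 − cos²(π/52)) = sin(π/52) ≈ 0.0603785.
ω* = 2/(1 + 0.0603785) = 2/1.0603785 = 1.886119.
ρ(B_{ω*}) = ω*−1 = 0.886119

ω* = 1.886119, ρ_SOR = 0.886119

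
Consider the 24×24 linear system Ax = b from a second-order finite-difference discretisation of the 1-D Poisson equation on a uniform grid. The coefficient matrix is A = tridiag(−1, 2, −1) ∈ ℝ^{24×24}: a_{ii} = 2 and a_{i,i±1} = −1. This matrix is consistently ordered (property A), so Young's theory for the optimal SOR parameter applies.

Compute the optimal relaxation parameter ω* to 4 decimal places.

ω* = 1.7773

spectrum of D⁻¹(L+U) = {cos(kπ/25) : 1≤k≤24}; ρ_J = cos(π/25) = 0.9921.
root = sin(π/25) = 0.12533  (since 1−cos² = sin²).
ω* = 2/(1 + 0.12533) = 2/1.12533 = 1.7773.
[ρ_SOR] ω* − 1 = 0.7773.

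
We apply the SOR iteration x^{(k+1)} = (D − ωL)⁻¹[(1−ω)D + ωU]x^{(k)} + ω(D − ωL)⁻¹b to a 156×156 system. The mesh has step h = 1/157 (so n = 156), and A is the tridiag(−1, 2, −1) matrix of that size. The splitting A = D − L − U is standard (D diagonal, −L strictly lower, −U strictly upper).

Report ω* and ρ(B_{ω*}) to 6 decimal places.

[ρ_J] n=156: ρ(B_J) = cos(π/(n+1)) = cos(π/157) = 0.999800.
√(1−ρ_J²) = |sin(π/157)| = 0.0200088
ω* = 2/(1+0.0200088) = 1.960767
[ρ_SOR] ω* − 1 = 0.960767.

ω* = 1.960767, ρ_SOR = 0.960767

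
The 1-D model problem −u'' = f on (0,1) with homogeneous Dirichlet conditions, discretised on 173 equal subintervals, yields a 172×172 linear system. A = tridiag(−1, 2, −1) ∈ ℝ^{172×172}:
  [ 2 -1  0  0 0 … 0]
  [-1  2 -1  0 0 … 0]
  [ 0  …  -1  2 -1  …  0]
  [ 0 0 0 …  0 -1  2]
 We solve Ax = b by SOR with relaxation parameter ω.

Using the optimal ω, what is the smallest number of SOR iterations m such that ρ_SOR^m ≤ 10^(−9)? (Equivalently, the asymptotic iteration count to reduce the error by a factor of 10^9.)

n=172: λ(B_J) = 1 − λ(A)/2 = cos(kπ/173); k=1 gives ρ_J = 0.9998351.
1 − cos²(π/173) = sin²(π/173) ⇒ √(1−ρ_J²) = sin(π/173) = 0.0181585.
[ω*] 2 ÷ (1 + 0.0181585) = 2 ÷ 1.0181585 = 1.9643307.
ρ(B_{ω*}) = ω*−1 = 0.9643307
For 9 digits: m = 9·ln10 / (−ln 0.9643307) = 20.7233/0.036321 = 570.560; round up → m = 571.

m = 571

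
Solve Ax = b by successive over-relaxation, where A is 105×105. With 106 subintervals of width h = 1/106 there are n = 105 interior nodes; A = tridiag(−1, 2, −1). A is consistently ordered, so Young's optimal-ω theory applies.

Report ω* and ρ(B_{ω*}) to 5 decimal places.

B_J for the 105×105 system has eigenvalues cos(kπ/106); ρ_J = cos(π/106) = 0.99956.
√(1 − cos²(π/106)) = sin(π/106) ≈ 0.029633.
ω* = 2/(1+0.029633) = 1.94244
and ρ(B_{ω*}) = 1.94244 − 1 = 0.94244.

ω* = 1.94244, ρ_SOR = 0.94244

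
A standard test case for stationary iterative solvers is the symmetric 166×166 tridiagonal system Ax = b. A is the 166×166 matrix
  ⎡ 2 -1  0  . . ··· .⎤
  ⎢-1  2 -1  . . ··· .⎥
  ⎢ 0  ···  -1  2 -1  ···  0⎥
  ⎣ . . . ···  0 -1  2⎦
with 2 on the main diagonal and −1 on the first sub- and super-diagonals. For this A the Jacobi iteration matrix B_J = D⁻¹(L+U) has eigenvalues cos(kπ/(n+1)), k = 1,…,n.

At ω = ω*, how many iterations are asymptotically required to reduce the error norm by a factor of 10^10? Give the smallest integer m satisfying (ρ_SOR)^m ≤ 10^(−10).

m = 612

n=166: λ(B_J) = 1 − λ(A)/2 = cos(kπ/167); k=1 gives ρ_J = 0.9998231.
1 − cos²(π/167) = sin²(π/167) ⇒ √(1−ρ_J²) = sin(π/167) = 0.0188108.
So ω* = 2/1.0188108 = 1.9630730 (Young).
[ρ_SOR] ω* − 1 = 0.9630730.
For 10 digits: m = 10·ln10 / (−ln 0.9630730) = 23.0259/0.0376261 = 611.966; round up → m = 612.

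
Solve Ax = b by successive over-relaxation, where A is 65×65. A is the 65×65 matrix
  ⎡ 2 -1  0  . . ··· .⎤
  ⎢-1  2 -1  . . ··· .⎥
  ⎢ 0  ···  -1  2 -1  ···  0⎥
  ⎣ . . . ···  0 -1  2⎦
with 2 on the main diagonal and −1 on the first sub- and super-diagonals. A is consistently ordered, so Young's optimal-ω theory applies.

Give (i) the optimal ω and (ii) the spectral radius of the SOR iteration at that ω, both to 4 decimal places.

n=65: λ(B_J) = 1 − λ(A)/2 = cos(kπ/66); k=1 gives ρ_J = 0.9989.
√(1−ρ_J²) simplifies to sin(π/66) = 0.04758.
Young: ω* = 2/(1+√(1−ρ_J²)) = 2/(1+0.04758) = 2/1.04758 = 1.9092.
and ρ(B_{ω*}) = 1.9092 − 1 = 0.9092.

ω* = 1.9092, ρ_SOR = 0.9092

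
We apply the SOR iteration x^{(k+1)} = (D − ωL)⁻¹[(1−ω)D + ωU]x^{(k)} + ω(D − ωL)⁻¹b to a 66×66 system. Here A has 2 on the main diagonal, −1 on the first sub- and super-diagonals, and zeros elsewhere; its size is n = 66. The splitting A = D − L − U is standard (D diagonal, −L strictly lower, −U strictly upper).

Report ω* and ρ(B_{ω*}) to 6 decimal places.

spectrum of D⁻¹(L+U) = {cos(kπ/67) : 1≤k≤66}; ρ_J = cos(π/67) = 0.998901.
√(1 − cos²(π/67)) = sin(π/67) ≈ 0.0468723.
ω* = 2/(1 + 0.0468723) = 2/1.0468723 = 1.910453.
At ω = 1.910453 every |λ(B_ω)| = ω−1, so ρ_SOR = 0.910453.

ω* = 1.910453, ρ_SOR = 0.910453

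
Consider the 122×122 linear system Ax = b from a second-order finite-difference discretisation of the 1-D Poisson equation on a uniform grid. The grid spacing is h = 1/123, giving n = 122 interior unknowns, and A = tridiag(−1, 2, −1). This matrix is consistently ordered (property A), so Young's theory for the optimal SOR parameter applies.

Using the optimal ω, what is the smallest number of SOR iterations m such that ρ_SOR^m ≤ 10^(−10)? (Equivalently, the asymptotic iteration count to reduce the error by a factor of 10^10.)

n=122: λ(B_J) = 1 − λ(A)/2 = cos(kπ/123); k=1 gives ρ_J = 0.9996738.
root = sin(π/123) = 0.0255386  (since 1−cos² = sin²).
[ω*] 2 ÷ (1 + 0.0255386) = 2 ÷ 1.0255386 = 1.9501948.
Hence ρ(B_{ω*}) = 1.9501948 − 1 = 0.9501948.
ρ_SOR^m ≤ 10^(−10) ⇔ m ≥ 10·ln10/(−ln 0.9501948) = 23.0259/0.0510883 = 450.708; m = ⌈450.708⌉ = 451.

m = 451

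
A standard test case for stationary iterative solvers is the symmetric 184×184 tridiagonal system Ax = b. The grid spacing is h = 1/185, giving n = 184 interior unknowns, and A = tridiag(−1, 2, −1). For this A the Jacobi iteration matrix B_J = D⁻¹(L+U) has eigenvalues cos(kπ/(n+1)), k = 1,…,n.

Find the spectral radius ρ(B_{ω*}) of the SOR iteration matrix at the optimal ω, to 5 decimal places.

ρ_J = max_k |cos(kπ/185)| = cos(π/185) = 0.99986
1 − cos²(π/185) = sin²(π/185) ⇒ √(1−ρ_J²) = sin(π/185) = 0.016981.
Young: ω* = 2/(1+√(1−ρ_J²)) = 2/(1+0.016981) = 2/1.016981 = 1.96661.
ρ_SOR = ω* − 1 ≈ 0.96661.

ρ_SOR = 0.96661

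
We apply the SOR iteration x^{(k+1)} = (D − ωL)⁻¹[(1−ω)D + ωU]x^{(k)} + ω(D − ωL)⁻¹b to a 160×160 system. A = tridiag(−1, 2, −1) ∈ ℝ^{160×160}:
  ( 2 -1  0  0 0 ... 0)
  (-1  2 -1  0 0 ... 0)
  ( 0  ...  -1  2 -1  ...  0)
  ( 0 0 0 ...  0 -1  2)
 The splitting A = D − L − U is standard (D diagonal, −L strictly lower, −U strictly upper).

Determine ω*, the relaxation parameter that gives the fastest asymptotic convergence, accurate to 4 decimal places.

spectrum of D⁻¹(L+U) = {cos(kπ/161) : 1≤k≤160}; ρ_J = cos(π/161) = 0.9998.
√(1 − cos²(π/161)) = sin(π/161) ≈ 0.01951.
ω* = 2/(1 + 0.01951) = 2/1.01951 = 1.9617.
ρ_SOR = ω* − 1 = 1.9617 − 1 = 0.9617.

ω* = 1.9617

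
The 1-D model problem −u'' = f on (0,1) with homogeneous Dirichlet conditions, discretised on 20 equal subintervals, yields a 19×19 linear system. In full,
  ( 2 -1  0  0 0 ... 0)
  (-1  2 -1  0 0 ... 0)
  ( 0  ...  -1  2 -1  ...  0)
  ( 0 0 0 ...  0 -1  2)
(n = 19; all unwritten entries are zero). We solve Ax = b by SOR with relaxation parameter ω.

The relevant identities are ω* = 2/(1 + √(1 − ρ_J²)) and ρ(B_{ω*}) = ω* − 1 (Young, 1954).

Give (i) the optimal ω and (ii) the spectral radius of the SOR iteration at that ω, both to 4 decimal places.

ω* = 1.7295, ρ_SOR = 0.7295

ρ_J = max_k |cos(kπ/20)| = cos(π/20) = 0.9877
√(1−ρ_J²) simplifies to sin(π/20) = 0.15643.
ω* = 2 / (1 + 0.15643) = 2 / 1.15643 ≈ 1.7295.
and ρ(B_{ω*}) = 1.7295 − 1 = 0.7295.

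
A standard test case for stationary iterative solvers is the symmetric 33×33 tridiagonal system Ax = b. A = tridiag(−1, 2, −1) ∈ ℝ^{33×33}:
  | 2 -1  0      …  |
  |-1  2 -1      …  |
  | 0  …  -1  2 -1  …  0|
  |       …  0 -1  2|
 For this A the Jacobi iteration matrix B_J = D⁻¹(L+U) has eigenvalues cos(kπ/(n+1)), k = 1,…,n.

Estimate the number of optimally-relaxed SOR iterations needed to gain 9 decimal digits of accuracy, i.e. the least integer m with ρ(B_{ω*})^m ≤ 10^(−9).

With n=33, ρ(Jacobi) = cos(π/34) = 0.9957342.
√(1−ρ_J²) simplifies to sin(π/34) = 0.0922684.
[ω*] 2 ÷ (1 + 0.0922684) = 2 ÷ 1.0922684 = 1.8310518.
At ω = 1.8310518 every |λ(B_ω)| = ω−1, so ρ_SOR = 0.8310518.
(0.8310518)^m ≤ 10^{−9}  ⇒  m·ln(0.8310518) ≤ −9·ln10  ⇒  m ≥ 111.980  ⇒  m = 112

m = 112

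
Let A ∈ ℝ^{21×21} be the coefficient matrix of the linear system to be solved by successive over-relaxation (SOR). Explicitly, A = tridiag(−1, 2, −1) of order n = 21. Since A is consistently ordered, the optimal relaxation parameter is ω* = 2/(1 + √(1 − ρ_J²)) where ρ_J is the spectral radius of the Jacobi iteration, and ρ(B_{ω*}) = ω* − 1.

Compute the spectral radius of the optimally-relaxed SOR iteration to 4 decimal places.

spectrum of D⁻¹(L+U) = {cos(kπ/22) : 1≤k≤21}; ρ_J = cos(π/22) = 0.9898.
√(1−ρ_J²) = |sin(π/22)| = 0.14231
[ω*] 2 ÷ (1 + 0.14231) = 2 ÷ 1.14231 = 1.7508.
Hence ρ(B_{ω*}) = 1.7508 − 1 = 0.7508.

ρ_SOR = 0.7508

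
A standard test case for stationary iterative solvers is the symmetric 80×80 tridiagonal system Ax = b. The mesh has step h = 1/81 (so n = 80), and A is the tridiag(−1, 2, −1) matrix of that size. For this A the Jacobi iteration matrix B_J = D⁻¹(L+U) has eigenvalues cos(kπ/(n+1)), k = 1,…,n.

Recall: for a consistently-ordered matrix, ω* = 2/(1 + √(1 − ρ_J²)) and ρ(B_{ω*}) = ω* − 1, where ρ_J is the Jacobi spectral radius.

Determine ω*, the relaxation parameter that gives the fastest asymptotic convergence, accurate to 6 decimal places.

ω* = 1.925344

spectrum of D⁻¹(L+U) = {cos(kπ/81) : 1≤k≤80}; ρ_J = cos(π/81) = 0.999248.
1 − cos²(π/81) = sin²(π/81) ⇒ √(1−ρ_J²) = sin(π/81) = 0.0387754.
Young: ω* = 2/(1+√(1−ρ_J²)) = 2/(1+0.0387754) = 2/1.0387754 = 1.925344.
ρ_SOR = ω* − 1 = 1.925344 − 1 = 0.925344.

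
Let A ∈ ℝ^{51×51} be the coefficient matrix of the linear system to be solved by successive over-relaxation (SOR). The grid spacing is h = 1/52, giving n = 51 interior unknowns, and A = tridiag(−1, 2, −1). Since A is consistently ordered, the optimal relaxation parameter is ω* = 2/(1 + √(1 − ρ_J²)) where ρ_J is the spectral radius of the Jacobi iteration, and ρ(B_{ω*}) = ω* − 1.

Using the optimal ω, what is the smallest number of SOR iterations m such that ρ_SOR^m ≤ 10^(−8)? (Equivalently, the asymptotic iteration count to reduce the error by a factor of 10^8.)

m = 153

With n=51, ρ(Jacobi) = cos(π/52) = 0.9981756.
√(1−ρ_J²) simplifies to sin(π/52) = 0.0603785.
Then 2/(1+√(1−ρ_J²)) = 2/(1+0.0603785); ω* = 2/1.0603785 = 1.8861190.
and ρ(B_{ω*}) = 1.8861190 − 1 = 0.8861190.
ρ_SOR^m ≤ 10^(−8) ⇔ m ≥ 8·ln10/(−ln 0.8861190) = 18.4207/0.120904 = 152.358; m = ⌈152.358⌉ = 153.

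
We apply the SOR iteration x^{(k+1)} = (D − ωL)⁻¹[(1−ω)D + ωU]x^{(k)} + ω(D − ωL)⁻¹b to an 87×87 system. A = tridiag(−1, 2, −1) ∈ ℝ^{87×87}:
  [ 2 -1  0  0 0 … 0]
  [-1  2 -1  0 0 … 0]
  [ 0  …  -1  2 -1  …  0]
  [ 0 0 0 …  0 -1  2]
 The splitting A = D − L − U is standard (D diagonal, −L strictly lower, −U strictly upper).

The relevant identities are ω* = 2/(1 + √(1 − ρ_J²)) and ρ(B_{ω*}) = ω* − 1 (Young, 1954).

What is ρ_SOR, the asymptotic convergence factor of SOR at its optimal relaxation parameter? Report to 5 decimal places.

B_J for the 87×87 system has eigenvalues cos(kπ/88); ρ_J = cos(π/88) = 0.99936.
root = sin(π/88) = 0.035692  (since 1−cos² = sin²).
ω* = 2/(1 + 0.035692) = 2/1.035692 = 1.93108.
[ρ_SOR] ω* − 1 = 0.93108.

ρ_SOR = 0.93108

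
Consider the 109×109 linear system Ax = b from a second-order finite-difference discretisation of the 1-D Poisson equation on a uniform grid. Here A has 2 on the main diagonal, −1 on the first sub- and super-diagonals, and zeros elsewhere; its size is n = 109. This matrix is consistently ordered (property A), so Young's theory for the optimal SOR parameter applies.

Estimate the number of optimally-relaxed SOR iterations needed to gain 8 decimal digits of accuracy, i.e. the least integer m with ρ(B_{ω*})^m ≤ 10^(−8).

½·tridiag(1,0,1) at n=109: λ_k = cos(kπ/110); max |λ| at k=1 ⇒ ρ_J = cos(π/110) ≈ 0.9995922.
√(1−ρ_J²) = |sin(π/110)| = 0.0285561
So ω* = 2/1.0285561 = 1.9444734 (Young).
ρ_SOR = ω* − 1 = 1.9444734 − 1 = 0.9444734.
(0.9444734)^m ≤ 10^{−8}  ⇒  m·ln(0.9444734) ≤ −8·ln10  ⇒  m ≥ 322.447  ⇒  m = 323

m = 323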